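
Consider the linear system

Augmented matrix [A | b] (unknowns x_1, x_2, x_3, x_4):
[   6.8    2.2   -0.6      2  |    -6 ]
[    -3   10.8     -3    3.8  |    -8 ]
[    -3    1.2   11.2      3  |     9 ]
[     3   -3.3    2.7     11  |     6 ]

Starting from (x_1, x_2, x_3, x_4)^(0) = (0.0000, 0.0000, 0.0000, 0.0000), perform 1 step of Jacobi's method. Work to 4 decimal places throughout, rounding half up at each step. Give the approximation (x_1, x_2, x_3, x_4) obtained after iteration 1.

Iteration 1:
  x_1 = (-6 - (2.2)·0.0000 - (-0.6)·0.0000 - (2)·0.0000) / (6.8) = -0.8824
  x_2 = (-8 - (-3)·0.0000 - (-3)·0.0000 - (3.8)·0.0000) / (10.8) = -0.7407
  x_3 = (9 - (-3)·0.0000 - (1.2)·0.0000 - (3)·0.0000) / (11.2) = 0.8036
  x_4 = (6 - (3)·0.0000 - (-3.3)·0.0000 - (2.7)·0.0000) / (11) = 0.5455

(-0.8824, -0.7407, 0.8036, 0.5455)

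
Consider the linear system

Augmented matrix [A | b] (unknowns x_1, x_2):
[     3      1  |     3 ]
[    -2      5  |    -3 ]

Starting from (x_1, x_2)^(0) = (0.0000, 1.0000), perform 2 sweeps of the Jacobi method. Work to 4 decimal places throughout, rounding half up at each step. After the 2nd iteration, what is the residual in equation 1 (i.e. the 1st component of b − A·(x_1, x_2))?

-0.2667

Iteration 1:
  x_1 = (3 - (1)·1.0000) / (3) = 0.6667
  x_2 = (-3 - (-2)·0.0000) / (5) = -0.6000
Iteration 2:
  x_1 = (3 - (1)·-0.6000) / (3) = 1.2000
  x_2 = (-3 - (-2)·0.6667) / (5) = -0.3333
Residual b − A·x = (-0.2667, 1.0665)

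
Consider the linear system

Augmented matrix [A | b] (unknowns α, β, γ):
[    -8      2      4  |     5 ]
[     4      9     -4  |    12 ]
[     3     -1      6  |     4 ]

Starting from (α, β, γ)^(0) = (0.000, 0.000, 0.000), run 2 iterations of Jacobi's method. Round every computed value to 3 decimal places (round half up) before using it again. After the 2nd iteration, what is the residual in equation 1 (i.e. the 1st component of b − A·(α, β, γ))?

Iteration 1:
  α = (5 - (2)·0.000 - (4)·0.000) / (-8) = -0.625
  β = (12 - (4)·0.000 - (-4)·0.000) / (9) = 1.333
  γ = (4 - (3)·0.000 - (-1)·0.000) / (6) = 0.667
Iteration 2:
  α = (5 - (2)·1.333 - (4)·0.667) / (-8) = 0.042
  β = (12 - (4)·-0.625 - (-4)·0.667) / (9) = 1.908
  γ = (4 - (3)·-0.625 - (-1)·1.333) / (6) = 1.201
Residual b − A·x = (-3.284, -0.536, -1.424)

-3.284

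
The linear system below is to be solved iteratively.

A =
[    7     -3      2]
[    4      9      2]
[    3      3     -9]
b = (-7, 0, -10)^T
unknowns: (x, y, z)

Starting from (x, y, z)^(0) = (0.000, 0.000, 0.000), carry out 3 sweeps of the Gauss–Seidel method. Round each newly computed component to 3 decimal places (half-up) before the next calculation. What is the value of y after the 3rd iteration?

Iteration 1:
  x = (-7 - (-3)·0.000 - (2)·0.000) / (7) = -1.000
  y = (0 - (4)·-1.000 - (2)·0.000) / (9) = 0.444
  z = (-10 - (3)·-1.000 - (3)·0.444) / (-9) = 0.926
Iteration 2:
  x = (-7 - (-3)·0.444 - (2)·0.926) / (7) = -1.074
  y = (0 - (4)·-1.074 - (2)·0.926) / (9) = 0.272
  z = (-10 - (3)·-1.074 - (3)·0.272) / (-9) = 0.844
Iteration 3:
  x = (-7 - (-3)·0.272 - (2)·0.844) / (7) = -1.125
  y = (0 - (4)·-1.125 - (2)·0.844) / (9) = 0.312
  z = (-10 - (3)·-1.125 - (3)·0.312) / (-9) = 0.840

0.312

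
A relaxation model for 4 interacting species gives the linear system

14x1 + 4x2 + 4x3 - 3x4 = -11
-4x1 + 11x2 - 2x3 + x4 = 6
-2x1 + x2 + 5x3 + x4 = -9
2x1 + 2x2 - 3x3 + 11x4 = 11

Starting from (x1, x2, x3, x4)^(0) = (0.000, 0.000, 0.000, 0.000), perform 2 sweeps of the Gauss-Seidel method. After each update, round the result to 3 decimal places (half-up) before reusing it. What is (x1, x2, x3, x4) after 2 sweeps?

(-0.133, 0.057, -1.966, 0.478)

Iteration 1:
  x1 = (-11 - (4)·0.000 - (4)·0.000 - (-3)·0.000) / (14) = -0.786
  x2 = (6 - (-4)·-0.786 - (-2)·0.000 - (1)·0.000) / (11) = 0.260
  x3 = (-9 - (-2)·-0.786 - (1)·0.260 - (1)·0.000) / (5) = -2.166
  x4 = (11 - (2)·-0.786 - (2)·0.260 - (-3)·-2.166) / (11) = 0.505
Iteration 2:
  x1 = (-11 - (4)·0.260 - (4)·-2.166 - (-3)·0.505) / (14) = -0.133
  x2 = (6 - (-4)·-0.133 - (-2)·-2.166 - (1)·0.505) / (11) = 0.057
  x3 = (-9 - (-2)·-0.133 - (1)·0.057 - (1)·0.505) / (5) = -1.966
  x4 = (11 - (2)·-0.133 - (2)·0.057 - (-3)·-1.966) / (11) = 0.478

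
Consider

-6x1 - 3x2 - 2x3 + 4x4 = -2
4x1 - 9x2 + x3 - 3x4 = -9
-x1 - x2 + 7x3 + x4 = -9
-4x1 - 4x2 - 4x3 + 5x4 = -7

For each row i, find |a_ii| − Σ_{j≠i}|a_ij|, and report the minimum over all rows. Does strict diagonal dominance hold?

-7

row 1: |-6| − (3+2+4) = -3
row 2: |-9| − (4+1+3) = 1
row 3: |7| − (1+1+1) = 4
row 4: |5| − (4+4+4) = -7
minimum over rows = -7 → not strictly diagonally dominant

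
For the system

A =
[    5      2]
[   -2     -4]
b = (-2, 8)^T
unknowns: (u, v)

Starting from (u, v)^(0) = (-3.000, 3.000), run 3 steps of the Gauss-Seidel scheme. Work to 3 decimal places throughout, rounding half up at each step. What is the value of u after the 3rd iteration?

0.416

Iteration 1:
  u = (-2 - (2)·3.000) / (5) = -1.600
  v = (8 - (-2)·-1.600) / (-4) = -1.200
Iteration 2:
  u = (-2 - (2)·-1.200) / (5) = 0.080
  v = (8 - (-2)·0.080) / (-4) = -2.040
Iteration 3:
  u = (-2 - (2)·-2.040) / (5) = 0.416
  v = (8 - (-2)·0.416) / (-4) = -2.208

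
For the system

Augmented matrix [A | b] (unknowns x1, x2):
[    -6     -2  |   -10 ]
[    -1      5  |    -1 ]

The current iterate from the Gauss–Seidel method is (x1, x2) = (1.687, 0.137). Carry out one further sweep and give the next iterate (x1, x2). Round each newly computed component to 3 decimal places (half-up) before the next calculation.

One sweep:
  x1 = (-10 - (-2)·0.137) / (-6) = 1.621
  x2 = (-1 - (-1)·1.621) / (5) = 0.124

(1.621, 0.124)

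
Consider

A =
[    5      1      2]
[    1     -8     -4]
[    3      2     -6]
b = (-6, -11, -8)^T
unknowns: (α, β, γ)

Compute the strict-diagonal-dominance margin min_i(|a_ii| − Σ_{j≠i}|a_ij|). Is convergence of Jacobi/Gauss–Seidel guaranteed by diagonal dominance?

row 1: |5| − (1+2) = 2
row 2: |-8| − (1+4) = 3
row 3: |-6| − (3+2) = 1
minimum over rows = 1 → strictly diagonally dominant (convergence guaranteed)

1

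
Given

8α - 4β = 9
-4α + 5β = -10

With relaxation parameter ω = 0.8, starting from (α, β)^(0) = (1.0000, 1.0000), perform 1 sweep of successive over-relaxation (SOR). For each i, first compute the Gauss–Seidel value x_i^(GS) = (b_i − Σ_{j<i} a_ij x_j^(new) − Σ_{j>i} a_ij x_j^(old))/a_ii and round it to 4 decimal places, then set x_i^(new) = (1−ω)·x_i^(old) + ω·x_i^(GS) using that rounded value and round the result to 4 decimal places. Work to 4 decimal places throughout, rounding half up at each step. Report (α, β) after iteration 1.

(1.5000, -0.4400)

Iteration 1:
  α: GS value = (9 - (-4)·1.0000) / (8) = 1.6250;  α ← (1−ω)·1.0000 + ω·1.6250 = 1.5000
  β: GS value = (-10 - (-4)·1.5000) / (5) = -0.8000;  β ← (1−ω)·1.0000 + ω·-0.8000 = -0.4400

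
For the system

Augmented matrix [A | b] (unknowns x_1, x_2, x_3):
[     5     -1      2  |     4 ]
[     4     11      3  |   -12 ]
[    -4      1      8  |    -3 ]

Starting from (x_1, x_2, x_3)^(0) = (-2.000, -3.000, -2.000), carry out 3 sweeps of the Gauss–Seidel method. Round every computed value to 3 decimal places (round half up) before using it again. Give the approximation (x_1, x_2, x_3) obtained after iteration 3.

Iteration 1:
  x_1 = (4 - (-1)·-3.000 - (2)·-2.000) / (5) = 1.000
  x_2 = (-12 - (4)·1.000 - (3)·-2.000) / (11) = -0.909
  x_3 = (-3 - (-4)·1.000 - (1)·-0.909) / (8) = 0.239
Iteration 2:
  x_1 = (4 - (-1)·-0.909 - (2)·0.239) / (5) = 0.523
  x_2 = (-12 - (4)·0.523 - (3)·0.239) / (11) = -1.346
  x_3 = (-3 - (-4)·0.523 - (1)·-1.346) / (8) = 0.055
Iteration 3:
  x_1 = (4 - (-1)·-1.346 - (2)·0.055) / (5) = 0.509
  x_2 = (-12 - (4)·0.509 - (3)·0.055) / (11) = -1.291
  x_3 = (-3 - (-4)·0.509 - (1)·-1.291) / (8) = 0.041

(0.509, -1.291, 0.041)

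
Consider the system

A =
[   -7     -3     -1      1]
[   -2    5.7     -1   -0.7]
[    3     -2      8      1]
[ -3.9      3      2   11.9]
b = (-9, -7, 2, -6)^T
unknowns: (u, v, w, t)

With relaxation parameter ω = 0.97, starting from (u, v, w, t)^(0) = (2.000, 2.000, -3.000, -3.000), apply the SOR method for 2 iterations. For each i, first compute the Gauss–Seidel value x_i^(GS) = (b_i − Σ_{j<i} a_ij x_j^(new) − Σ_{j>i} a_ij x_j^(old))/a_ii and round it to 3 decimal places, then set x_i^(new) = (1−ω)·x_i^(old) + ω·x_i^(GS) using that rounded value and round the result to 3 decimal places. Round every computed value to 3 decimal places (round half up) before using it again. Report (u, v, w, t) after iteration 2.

Iteration 1:
  u: GS value = (-9 - (-3)·2.000 - (-1)·-3.000 - (1)·-3.000) / (-7) = 0.429;  u ← (1−ω)·2.000 + ω·0.429 = 0.476
  v: GS value = (-7 - (-2)·0.476 - (-1)·-3.000 - (-0.7)·-3.000) / (5.7) = -1.956;  v ← (1−ω)·2.000 + ω·-1.956 = -1.837
  w: GS value = (2 - (3)·0.476 - (-2)·-1.837 - (1)·-3.000) / (8) = -0.013;  w ← (1−ω)·-3.000 + ω·-0.013 = -0.103
  t: GS value = (-6 - (-3.9)·0.476 - (3)·-1.837 - (2)·-0.103) / (11.9) = 0.132;  t ← (1−ω)·-3.000 + ω·0.132 = 0.038
Iteration 2:
  u: GS value = (-9 - (-3)·-1.837 - (-1)·-0.103 - (1)·0.038) / (-7) = 2.093;  u ← (1−ω)·0.476 + ω·2.093 = 2.044
  v: GS value = (-7 - (-2)·2.044 - (-1)·-0.103 - (-0.7)·0.038) / (5.7) = -0.524;  v ← (1−ω)·-1.837 + ω·-0.524 = -0.563
  w: GS value = (2 - (3)·2.044 - (-2)·-0.563 - (1)·0.038) / (8) = -0.662;  w ← (1−ω)·-0.103 + ω·-0.662 = -0.645
  t: GS value = (-6 - (-3.9)·2.044 - (3)·-0.563 - (2)·-0.645) / (11.9) = 0.416;  t ← (1−ω)·0.038 + ω·0.416 = 0.405

(2.044, -0.563, -0.645, 0.405)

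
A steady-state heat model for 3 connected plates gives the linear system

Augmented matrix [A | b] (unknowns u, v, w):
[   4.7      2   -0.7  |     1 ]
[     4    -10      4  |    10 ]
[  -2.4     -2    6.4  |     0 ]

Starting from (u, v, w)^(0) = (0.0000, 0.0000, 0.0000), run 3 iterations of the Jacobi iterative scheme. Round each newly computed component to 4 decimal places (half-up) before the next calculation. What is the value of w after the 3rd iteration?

Iteration 1:
  u = (1 - (2)·0.0000 - (-0.7)·0.0000) / (4.7) = 0.2128
  v = (10 - (4)·0.0000 - (4)·0.0000) / (-10) = -1.0000
  w = (0 - (-2.4)·0.0000 - (-2)·0.0000) / (6.4) = 0.0000
Iteration 2:
  u = (1 - (2)·-1.0000 - (-0.7)·0.0000) / (4.7) = 0.6383
  v = (10 - (4)·0.2128 - (4)·0.0000) / (-10) = -0.9149
  w = (0 - (-2.4)·0.2128 - (-2)·-1.0000) / (6.4) = -0.2327
Iteration 3:
  u = (1 - (2)·-0.9149 - (-0.7)·-0.2327) / (4.7) = 0.5674
  v = (10 - (4)·0.6383 - (4)·-0.2327) / (-10) = -0.8378
  w = (0 - (-2.4)·0.6383 - (-2)·-0.9149) / (6.4) = -0.0465

-0.0465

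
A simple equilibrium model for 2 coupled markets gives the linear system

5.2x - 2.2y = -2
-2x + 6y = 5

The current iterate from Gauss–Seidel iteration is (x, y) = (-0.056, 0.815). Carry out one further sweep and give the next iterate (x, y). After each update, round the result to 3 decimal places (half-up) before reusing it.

(-0.040, 0.820)

One sweep:
  x = (-2 - (-2.2)·0.815) / (5.2) = -0.040
  y = (5 - (-2)·-0.040) / (6) = 0.820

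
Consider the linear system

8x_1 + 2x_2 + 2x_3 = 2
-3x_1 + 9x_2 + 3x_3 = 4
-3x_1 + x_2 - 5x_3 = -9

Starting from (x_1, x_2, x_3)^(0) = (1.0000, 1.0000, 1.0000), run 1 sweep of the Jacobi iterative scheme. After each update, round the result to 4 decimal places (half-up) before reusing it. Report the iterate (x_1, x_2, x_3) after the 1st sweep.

Iteration 1:
  x_1 = (2 - (2)·1.0000 - (2)·1.0000) / (8) = -0.2500
  x_2 = (4 - (-3)·1.0000 - (3)·1.0000) / (9) = 0.4444
  x_3 = (-9 - (-3)·1.0000 - (1)·1.0000) / (-5) = 1.4000

(-0.2500, 0.4444, 1.4000)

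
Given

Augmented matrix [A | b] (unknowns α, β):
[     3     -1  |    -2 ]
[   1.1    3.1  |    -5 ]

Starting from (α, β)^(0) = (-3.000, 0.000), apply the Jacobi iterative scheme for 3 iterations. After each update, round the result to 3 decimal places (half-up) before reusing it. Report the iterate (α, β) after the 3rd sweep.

Iteration 1:
  α = (-2 - (-1)·0.000) / (3) = -0.667
  β = (-5 - (1.1)·-3.000) / (3.1) = -0.548
Iteration 2:
  α = (-2 - (-1)·-0.548) / (3) = -0.849
  β = (-5 - (1.1)·-0.667) / (3.1) = -1.376
Iteration 3:
  α = (-2 - (-1)·-1.376) / (3) = -1.125
  β = (-5 - (1.1)·-0.849) / (3.1) = -1.312

(-1.125, -1.312)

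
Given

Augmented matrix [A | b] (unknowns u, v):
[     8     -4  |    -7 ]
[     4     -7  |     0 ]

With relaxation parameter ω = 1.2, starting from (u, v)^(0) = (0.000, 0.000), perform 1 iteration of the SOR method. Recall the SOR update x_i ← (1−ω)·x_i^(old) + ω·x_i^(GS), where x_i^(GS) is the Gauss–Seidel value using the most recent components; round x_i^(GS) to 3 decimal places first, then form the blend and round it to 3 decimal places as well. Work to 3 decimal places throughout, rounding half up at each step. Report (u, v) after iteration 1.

(-1.050, -0.720)

Iteration 1:
  u: GS value = (-7 - (-4)·0.000) / (8) = -0.875;  u ← (1−ω)·0.000 + ω·-0.875 = -1.050
  v: GS value = (0 - (4)·-1.050) / (-7) = -0.600;  v ← (1−ω)·0.000 + ω·-0.600 = -0.720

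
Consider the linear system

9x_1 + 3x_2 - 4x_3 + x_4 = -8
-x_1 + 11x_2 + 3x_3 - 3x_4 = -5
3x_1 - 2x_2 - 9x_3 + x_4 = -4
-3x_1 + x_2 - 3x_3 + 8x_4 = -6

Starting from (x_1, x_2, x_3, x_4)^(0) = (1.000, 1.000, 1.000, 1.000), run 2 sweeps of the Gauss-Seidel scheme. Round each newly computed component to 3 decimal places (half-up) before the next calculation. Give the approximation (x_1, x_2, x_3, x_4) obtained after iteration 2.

Iteration 1:
  x_1 = (-8 - (3)·1.000 - (-4)·1.000 - (1)·1.000) / (9) = -0.889
  x_2 = (-5 - (-1)·-0.889 - (3)·1.000 - (-3)·1.000) / (11) = -0.535
  x_3 = (-4 - (3)·-0.889 - (-2)·-0.535 - (1)·1.000) / (-9) = 0.378
  x_4 = (-6 - (-3)·-0.889 - (1)·-0.535 - (-3)·0.378) / (8) = -0.875
Iteration 2:
  x_1 = (-8 - (3)·-0.535 - (-4)·0.378 - (1)·-0.875) / (9) = -0.445
  x_2 = (-5 - (-1)·-0.445 - (3)·0.378 - (-3)·-0.875) / (11) = -0.837
  x_3 = (-4 - (3)·-0.445 - (-2)·-0.837 - (1)·-0.875) / (-9) = 0.385
  x_4 = (-6 - (-3)·-0.445 - (1)·-0.837 - (-3)·0.385) / (8) = -0.668

(-0.445, -0.837, 0.385, -0.668)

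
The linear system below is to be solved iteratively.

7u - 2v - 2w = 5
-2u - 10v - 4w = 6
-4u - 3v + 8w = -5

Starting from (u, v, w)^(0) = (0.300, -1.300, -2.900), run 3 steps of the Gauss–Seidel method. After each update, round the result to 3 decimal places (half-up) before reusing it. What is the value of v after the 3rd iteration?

-0.509

Iteration 1:
  u = (5 - (-2)·-1.300 - (-2)·-2.900) / (7) = -0.486
  v = (6 - (-2)·-0.486 - (-4)·-2.900) / (-10) = 0.657
  w = (-5 - (-4)·-0.486 - (-3)·0.657) / (8) = -0.622
Iteration 2:
  u = (5 - (-2)·0.657 - (-2)·-0.622) / (7) = 0.724
  v = (6 - (-2)·0.724 - (-4)·-0.622) / (-10) = -0.496
  w = (-5 - (-4)·0.724 - (-3)·-0.496) / (8) = -0.449
Iteration 3:
  u = (5 - (-2)·-0.496 - (-2)·-0.449) / (7) = 0.444
  v = (6 - (-2)·0.444 - (-4)·-0.449) / (-10) = -0.509
  w = (-5 - (-4)·0.444 - (-3)·-0.509) / (8) = -0.594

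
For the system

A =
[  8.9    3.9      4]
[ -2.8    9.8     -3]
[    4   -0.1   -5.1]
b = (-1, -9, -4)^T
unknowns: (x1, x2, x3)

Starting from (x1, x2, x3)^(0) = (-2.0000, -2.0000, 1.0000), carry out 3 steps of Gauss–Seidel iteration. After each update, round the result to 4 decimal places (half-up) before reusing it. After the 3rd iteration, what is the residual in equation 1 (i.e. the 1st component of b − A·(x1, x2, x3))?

-0.7082

Iteration 1:
  x1 = (-1 - (3.9)·-2.0000 - (4)·1.0000) / (8.9) = 0.3146
  x2 = (-9 - (-2.8)·0.3146 - (-3)·1.0000) / (9.8) = -0.5224
  x3 = (-4 - (4)·0.3146 - (-0.1)·-0.5224) / (-5.1) = 1.0413
Iteration 2:
  x1 = (-1 - (3.9)·-0.5224 - (4)·1.0413) / (8.9) = -0.3514
  x2 = (-9 - (-2.8)·-0.3514 - (-3)·1.0413) / (9.8) = -0.7000
  x3 = (-4 - (4)·-0.3514 - (-0.1)·-0.7000) / (-5.1) = 0.5224
Iteration 3:
  x1 = (-1 - (3.9)·-0.7000 - (4)·0.5224) / (8.9) = -0.0404
  x2 = (-9 - (-2.8)·-0.0404 - (-3)·0.5224) / (9.8) = -0.7700
  x3 = (-4 - (4)·-0.0404 - (-0.1)·-0.7700) / (-5.1) = 0.7677
Residual b − A·x = (-0.7082, 0.7360, -0.0001)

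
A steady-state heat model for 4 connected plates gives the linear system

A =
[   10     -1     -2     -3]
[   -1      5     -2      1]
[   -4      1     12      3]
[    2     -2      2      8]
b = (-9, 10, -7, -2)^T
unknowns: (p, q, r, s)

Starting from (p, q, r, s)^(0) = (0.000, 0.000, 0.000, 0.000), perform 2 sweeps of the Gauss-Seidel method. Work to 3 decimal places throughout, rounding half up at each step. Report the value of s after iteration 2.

Iteration 1:
  p = (-9 - (-1)·0.000 - (-2)·0.000 - (-3)·0.000) / (10) = -0.900
  q = (10 - (-1)·-0.900 - (-2)·0.000 - (1)·0.000) / (5) = 1.820
  r = (-7 - (-4)·-0.900 - (1)·1.820 - (3)·0.000) / (12) = -1.035
  s = (-2 - (2)·-0.900 - (-2)·1.820 - (2)·-1.035) / (8) = 0.689
Iteration 2:
  p = (-9 - (-1)·1.820 - (-2)·-1.035 - (-3)·0.689) / (10) = -0.718
  q = (10 - (-1)·-0.718 - (-2)·-1.035 - (1)·0.689) / (5) = 1.305
  r = (-7 - (-4)·-0.718 - (1)·1.305 - (3)·0.689) / (12) = -1.104
  s = (-2 - (2)·-0.718 - (-2)·1.305 - (2)·-1.104) / (8) = 0.532

0.532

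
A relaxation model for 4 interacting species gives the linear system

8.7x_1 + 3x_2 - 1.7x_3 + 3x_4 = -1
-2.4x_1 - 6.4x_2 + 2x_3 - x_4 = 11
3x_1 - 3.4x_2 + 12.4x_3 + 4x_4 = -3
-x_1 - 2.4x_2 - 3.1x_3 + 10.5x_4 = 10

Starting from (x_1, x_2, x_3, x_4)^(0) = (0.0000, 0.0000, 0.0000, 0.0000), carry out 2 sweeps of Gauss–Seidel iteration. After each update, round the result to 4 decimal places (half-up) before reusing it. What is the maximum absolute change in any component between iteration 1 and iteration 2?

Iteration 1:
  x_1 = (-1 - (3)·0.0000 - (-1.7)·0.0000 - (3)·0.0000) / (8.7) = -0.1149
  x_2 = (11 - (-2.4)·-0.1149 - (2)·0.0000 - (-1)·0.0000) / (-6.4) = -1.6757
  x_3 = (-3 - (3)·-0.1149 - (-3.4)·-1.6757 - (4)·0.0000) / (12.4) = -0.6736
  x_4 = (10 - (-1)·-0.1149 - (-2.4)·-1.6757 - (-3.1)·-0.6736) / (10.5) = 0.3595
Iteration 2:
  x_1 = (-1 - (3)·-1.6757 - (-1.7)·-0.6736 - (3)·0.3595) / (8.7) = 0.2073
  x_2 = (11 - (-2.4)·0.2073 - (2)·-0.6736 - (-1)·0.3595) / (-6.4) = -2.0632
  x_3 = (-3 - (3)·0.2073 - (-3.4)·-2.0632 - (4)·0.3595) / (12.4) = -0.9738
  x_4 = (10 - (-1)·0.2073 - (-2.4)·-2.0632 - (-3.1)·-0.9738) / (10.5) = 0.2130
Change: (0.3222, -0.3875, -0.3002, -0.1465) → max |·| = 0.3875

0.3875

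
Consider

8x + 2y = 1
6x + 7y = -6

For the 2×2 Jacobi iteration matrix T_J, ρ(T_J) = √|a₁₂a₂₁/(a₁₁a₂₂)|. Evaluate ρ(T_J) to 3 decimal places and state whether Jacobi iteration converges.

a₁₂a₂₁/(a₁₁a₂₂) = (2)·(6) / ((8)·(7)) = 0.214286
ρ = √|0.214286| = √0.214286 = 0.463
ρ < 1, so Jacobi converges

0.463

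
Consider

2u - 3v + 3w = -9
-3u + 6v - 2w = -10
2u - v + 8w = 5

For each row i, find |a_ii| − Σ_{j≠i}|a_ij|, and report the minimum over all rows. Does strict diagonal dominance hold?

row 1: |2| − (3+3) = -4
row 2: |6| − (3+2) = 1
row 3: |8| − (2+1) = 5
minimum over rows = -4 → not strictly diagonally dominant

-4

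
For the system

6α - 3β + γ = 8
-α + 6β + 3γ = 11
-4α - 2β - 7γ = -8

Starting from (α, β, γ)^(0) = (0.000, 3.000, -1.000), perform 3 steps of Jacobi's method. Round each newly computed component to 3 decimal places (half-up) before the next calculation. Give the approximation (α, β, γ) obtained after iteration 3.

(2.635, 2.861, -0.884)

Iteration 1:
  α = (8 - (-3)·3.000 - (1)·-1.000) / (6) = 3.000
  β = (11 - (-1)·0.000 - (3)·-1.000) / (6) = 2.333
  γ = (-8 - (-4)·0.000 - (-2)·3.000) / (-7) = 0.286
Iteration 2:
  α = (8 - (-3)·2.333 - (1)·0.286) / (6) = 2.452
  β = (11 - (-1)·3.000 - (3)·0.286) / (6) = 2.190
  γ = (-8 - (-4)·3.000 - (-2)·2.333) / (-7) = -1.238
Iteration 3:
  α = (8 - (-3)·2.190 - (1)·-1.238) / (6) = 2.635
  β = (11 - (-1)·2.452 - (3)·-1.238) / (6) = 2.861
  γ = (-8 - (-4)·2.452 - (-2)·2.190) / (-7) = -0.884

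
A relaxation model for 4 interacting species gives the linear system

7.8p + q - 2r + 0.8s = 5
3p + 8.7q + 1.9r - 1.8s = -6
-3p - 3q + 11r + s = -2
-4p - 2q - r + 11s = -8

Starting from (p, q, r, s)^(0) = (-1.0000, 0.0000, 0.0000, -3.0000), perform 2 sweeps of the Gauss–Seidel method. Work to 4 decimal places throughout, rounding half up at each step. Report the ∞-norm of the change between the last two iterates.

Iteration 1:
  p = (5 - (1)·0.0000 - (-2)·0.0000 - (0.8)·-3.0000) / (7.8) = 0.9487
  q = (-6 - (3)·0.9487 - (1.9)·0.0000 - (-1.8)·-3.0000) / (8.7) = -1.6375
  r = (-2 - (-3)·0.9487 - (-3)·-1.6375 - (1)·-3.0000) / (11) = -0.0969
  s = (-8 - (-4)·0.9487 - (-2)·-1.6375 - (-1)·-0.0969) / (11) = -0.6888
Iteration 2:
  p = (5 - (1)·-1.6375 - (-2)·-0.0969 - (0.8)·-0.6888) / (7.8) = 0.8968
  q = (-6 - (3)·0.8968 - (1.9)·-0.0969 - (-1.8)·-0.6888) / (8.7) = -1.1202
  r = (-2 - (-3)·0.8968 - (-3)·-1.1202 - (1)·-0.6888) / (11) = -0.1801
  s = (-8 - (-4)·0.8968 - (-2)·-1.1202 - (-1)·-0.1801) / (11) = -0.6212
Change: (-0.0519, 0.5173, -0.0832, 0.0676) → max |·| = 0.5173

0.5173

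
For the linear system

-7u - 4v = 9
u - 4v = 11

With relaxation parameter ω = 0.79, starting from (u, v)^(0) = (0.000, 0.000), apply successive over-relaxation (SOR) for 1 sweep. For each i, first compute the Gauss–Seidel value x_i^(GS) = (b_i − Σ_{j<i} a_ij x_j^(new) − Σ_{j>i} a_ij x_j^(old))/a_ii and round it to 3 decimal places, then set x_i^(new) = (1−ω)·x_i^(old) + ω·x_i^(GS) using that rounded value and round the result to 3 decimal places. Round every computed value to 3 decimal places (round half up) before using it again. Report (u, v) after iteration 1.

(-1.016, -2.373)

Iteration 1:
  u: GS value = (9 - (-4)·0.000) / (-7) = -1.286;  u ← (1−ω)·0.000 + ω·-1.286 = -1.016
  v: GS value = (11 - (1)·-1.016) / (-4) = -3.004;  v ← (1−ω)·0.000 + ω·-3.004 = -2.373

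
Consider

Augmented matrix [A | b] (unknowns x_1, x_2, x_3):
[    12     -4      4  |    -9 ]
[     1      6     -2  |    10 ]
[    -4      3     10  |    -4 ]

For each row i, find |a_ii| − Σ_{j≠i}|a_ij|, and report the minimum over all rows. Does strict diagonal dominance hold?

3

row 1: |12| − (4+4) = 4
row 2: |6| − (1+2) = 3
row 3: |10| − (4+3) = 3
minimum over rows = 3 → strictly diagonally dominant (convergence guaranteed)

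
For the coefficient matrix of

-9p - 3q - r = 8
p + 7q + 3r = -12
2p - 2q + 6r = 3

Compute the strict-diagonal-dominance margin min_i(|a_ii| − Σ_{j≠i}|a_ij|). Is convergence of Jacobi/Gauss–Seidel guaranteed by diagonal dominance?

row 1: |-9| − (3+1) = 5
row 2: |7| − (1+3) = 3
row 3: |6| − (2+2) = 2
minimum over rows = 2 → strictly diagonally dominant (convergence guaranteed)

2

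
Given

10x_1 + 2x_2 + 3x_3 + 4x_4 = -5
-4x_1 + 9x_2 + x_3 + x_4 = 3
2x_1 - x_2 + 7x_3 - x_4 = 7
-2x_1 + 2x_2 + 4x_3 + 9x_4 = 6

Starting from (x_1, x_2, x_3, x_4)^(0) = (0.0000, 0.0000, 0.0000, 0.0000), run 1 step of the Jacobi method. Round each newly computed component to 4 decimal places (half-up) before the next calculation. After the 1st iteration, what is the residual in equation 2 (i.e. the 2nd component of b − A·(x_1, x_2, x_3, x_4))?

-3.6664

Iteration 1:
  x_1 = (-5 - (2)·0.0000 - (3)·0.0000 - (4)·0.0000) / (10) = -0.5000
  x_2 = (3 - (-4)·0.0000 - (1)·0.0000 - (1)·0.0000) / (9) = 0.3333
  x_3 = (7 - (2)·0.0000 - (-1)·0.0000 - (-1)·0.0000) / (7) = 1.0000
  x_4 = (6 - (-2)·0.0000 - (2)·0.0000 - (4)·0.0000) / (9) = 0.6667
Residual b − A·x = (-6.3334, -3.6664, 2.0000, -5.6669)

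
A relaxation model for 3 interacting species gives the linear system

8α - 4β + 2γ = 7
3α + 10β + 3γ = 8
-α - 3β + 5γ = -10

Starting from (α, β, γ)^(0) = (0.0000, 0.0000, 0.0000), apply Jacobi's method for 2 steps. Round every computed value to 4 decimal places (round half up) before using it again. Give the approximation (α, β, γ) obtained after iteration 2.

Iteration 1:
  α = (7 - (-4)·0.0000 - (2)·0.0000) / (8) = 0.8750
  β = (8 - (3)·0.0000 - (3)·0.0000) / (10) = 0.8000
  γ = (-10 - (-1)·0.0000 - (-3)·0.0000) / (5) = -2.0000
Iteration 2:
  α = (7 - (-4)·0.8000 - (2)·-2.0000) / (8) = 1.7750
  β = (8 - (3)·0.8750 - (3)·-2.0000) / (10) = 1.1375
  γ = (-10 - (-1)·0.8750 - (-3)·0.8000) / (5) = -1.3450

(1.7750, 1.1375, -1.3450)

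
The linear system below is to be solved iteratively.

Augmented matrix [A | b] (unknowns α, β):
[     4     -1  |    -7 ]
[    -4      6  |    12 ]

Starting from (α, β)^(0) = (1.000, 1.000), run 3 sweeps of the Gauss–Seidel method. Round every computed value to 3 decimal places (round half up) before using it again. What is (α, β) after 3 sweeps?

(-1.500, 1.000)

Iteration 1:
  α = (-7 - (-1)·1.000) / (4) = -1.500
  β = (12 - (-4)·-1.500) / (6) = 1.000
Iteration 2:
  α = (-7 - (-1)·1.000) / (4) = -1.500
  β = (12 - (-4)·-1.500) / (6) = 1.000
Iteration 3:
  α = (-7 - (-1)·1.000) / (4) = -1.500
  β = (12 - (-4)·-1.500) / (6) = 1.000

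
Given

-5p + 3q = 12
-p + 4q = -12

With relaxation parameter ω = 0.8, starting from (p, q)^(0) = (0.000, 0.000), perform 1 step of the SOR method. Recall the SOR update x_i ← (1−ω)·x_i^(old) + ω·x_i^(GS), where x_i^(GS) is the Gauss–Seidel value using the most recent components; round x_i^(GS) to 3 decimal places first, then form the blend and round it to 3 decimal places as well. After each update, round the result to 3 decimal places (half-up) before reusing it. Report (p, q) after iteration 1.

Iteration 1:
  p: GS value = (12 - (3)·0.000) / (-5) = -2.400;  p ← (1−ω)·0.000 + ω·-2.400 = -1.920
  q: GS value = (-12 - (-1)·-1.920) / (4) = -3.480;  q ← (1−ω)·0.000 + ω·-3.480 = -2.784

(-1.920, -2.784)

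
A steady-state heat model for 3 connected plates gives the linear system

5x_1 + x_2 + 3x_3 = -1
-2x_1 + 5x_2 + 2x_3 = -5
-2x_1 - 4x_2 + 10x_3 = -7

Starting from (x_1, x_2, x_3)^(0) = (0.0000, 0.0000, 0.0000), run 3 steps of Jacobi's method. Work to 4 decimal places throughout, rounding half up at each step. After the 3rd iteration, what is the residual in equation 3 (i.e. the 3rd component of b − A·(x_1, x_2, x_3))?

Iteration 1:
  x_1 = (-1 - (1)·0.0000 - (3)·0.0000) / (5) = -0.2000
  x_2 = (-5 - (-2)·0.0000 - (2)·0.0000) / (5) = -1.0000
  x_3 = (-7 - (-2)·0.0000 - (-4)·0.0000) / (10) = -0.7000
Iteration 2:
  x_1 = (-1 - (1)·-1.0000 - (3)·-0.7000) / (5) = 0.4200
  x_2 = (-5 - (-2)·-0.2000 - (2)·-0.7000) / (5) = -0.8000
  x_3 = (-7 - (-2)·-0.2000 - (-4)·-1.0000) / (10) = -1.1400
Iteration 3:
  x_1 = (-1 - (1)·-0.8000 - (3)·-1.1400) / (5) = 0.6440
  x_2 = (-5 - (-2)·0.4200 - (2)·-1.1400) / (5) = -0.3760
  x_3 = (-7 - (-2)·0.4200 - (-4)·-0.8000) / (10) = -0.9360
Residual b − A·x = (-1.0360, 0.0400, 2.1440)

2.1440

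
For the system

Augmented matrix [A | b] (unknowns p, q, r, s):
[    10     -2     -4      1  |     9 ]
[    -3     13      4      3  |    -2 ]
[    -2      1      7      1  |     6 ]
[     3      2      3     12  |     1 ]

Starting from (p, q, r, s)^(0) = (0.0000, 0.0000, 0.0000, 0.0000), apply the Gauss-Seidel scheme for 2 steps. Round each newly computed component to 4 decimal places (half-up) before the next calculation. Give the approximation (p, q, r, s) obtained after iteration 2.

Iteration 1:
  p = (9 - (-2)·0.0000 - (-4)·0.0000 - (1)·0.0000) / (10) = 0.9000
  q = (-2 - (-3)·0.9000 - (4)·0.0000 - (3)·0.0000) / (13) = 0.0538
  r = (6 - (-2)·0.9000 - (1)·0.0538 - (1)·0.0000) / (7) = 1.1066
  s = (1 - (3)·0.9000 - (2)·0.0538 - (3)·1.1066) / (12) = -0.4273
Iteration 2:
  p = (9 - (-2)·0.0538 - (-4)·1.1066 - (1)·-0.4273) / (10) = 1.3961
  q = (-2 - (-3)·1.3961 - (4)·1.1066 - (3)·-0.4273) / (13) = -0.0736
  r = (6 - (-2)·1.3961 - (1)·-0.0736 - (1)·-0.4273) / (7) = 1.3276
  s = (1 - (3)·1.3961 - (2)·-0.0736 - (3)·1.3276) / (12) = -0.5853

(1.3961, -0.0736, 1.3276, -0.5853)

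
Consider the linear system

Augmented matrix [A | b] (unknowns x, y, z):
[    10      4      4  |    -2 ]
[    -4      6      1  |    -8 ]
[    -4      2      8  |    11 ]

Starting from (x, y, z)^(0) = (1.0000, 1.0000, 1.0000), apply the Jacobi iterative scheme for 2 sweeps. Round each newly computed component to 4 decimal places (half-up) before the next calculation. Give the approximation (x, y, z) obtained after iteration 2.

Iteration 1:
  x = (-2 - (4)·1.0000 - (4)·1.0000) / (10) = -1.0000
  y = (-8 - (-4)·1.0000 - (1)·1.0000) / (6) = -0.8333
  z = (11 - (-4)·1.0000 - (2)·1.0000) / (8) = 1.6250
Iteration 2:
  x = (-2 - (4)·-0.8333 - (4)·1.6250) / (10) = -0.5167
  y = (-8 - (-4)·-1.0000 - (1)·1.6250) / (6) = -2.2708
  z = (11 - (-4)·-1.0000 - (2)·-0.8333) / (8) = 1.0833

(-0.5167, -2.2708, 1.0833)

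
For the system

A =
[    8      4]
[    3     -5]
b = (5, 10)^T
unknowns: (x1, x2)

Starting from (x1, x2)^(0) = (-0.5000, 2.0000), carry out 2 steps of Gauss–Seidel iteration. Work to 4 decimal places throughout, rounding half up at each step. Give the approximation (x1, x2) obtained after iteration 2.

Iteration 1:
  x1 = (5 - (4)·2.0000) / (8) = -0.3750
  x2 = (10 - (3)·-0.3750) / (-5) = -2.2250
Iteration 2:
  x1 = (5 - (4)·-2.2250) / (8) = 1.7375
  x2 = (10 - (3)·1.7375) / (-5) = -0.9575

(1.7375, -0.9575)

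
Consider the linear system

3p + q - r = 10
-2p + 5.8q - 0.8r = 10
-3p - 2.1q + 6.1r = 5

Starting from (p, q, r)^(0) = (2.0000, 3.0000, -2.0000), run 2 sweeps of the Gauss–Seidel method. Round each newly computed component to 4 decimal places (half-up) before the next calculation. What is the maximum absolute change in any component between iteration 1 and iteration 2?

1.7709

Iteration 1:
  p = (10 - (1)·3.0000 - (-1)·-2.0000) / (3) = 1.6667
  q = (10 - (-2)·1.6667 - (-0.8)·-2.0000) / (5.8) = 2.0230
  r = (5 - (-3)·1.6667 - (-2.1)·2.0230) / (6.1) = 2.3358
Iteration 2:
  p = (10 - (1)·2.0230 - (-1)·2.3358) / (3) = 3.4376
  q = (10 - (-2)·3.4376 - (-0.8)·2.3358) / (5.8) = 3.2317
  r = (5 - (-3)·3.4376 - (-2.1)·3.2317) / (6.1) = 3.6228
Change: (1.7709, 1.2087, 1.2870) → max |·| = 1.7709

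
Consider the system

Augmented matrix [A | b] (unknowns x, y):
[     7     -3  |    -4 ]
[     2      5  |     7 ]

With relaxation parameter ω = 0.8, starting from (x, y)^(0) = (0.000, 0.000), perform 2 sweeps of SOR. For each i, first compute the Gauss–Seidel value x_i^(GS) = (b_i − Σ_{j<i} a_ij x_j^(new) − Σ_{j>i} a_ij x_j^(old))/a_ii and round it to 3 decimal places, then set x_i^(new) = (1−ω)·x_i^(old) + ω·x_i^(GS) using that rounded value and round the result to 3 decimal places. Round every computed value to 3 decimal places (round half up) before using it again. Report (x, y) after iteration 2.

(-0.115, 1.410)

Iteration 1:
  x: GS value = (-4 - (-3)·0.000) / (7) = -0.571;  x ← (1−ω)·0.000 + ω·-0.571 = -0.457
  y: GS value = (7 - (2)·-0.457) / (5) = 1.583;  y ← (1−ω)·0.000 + ω·1.583 = 1.266
Iteration 2:
  x: GS value = (-4 - (-3)·1.266) / (7) = -0.029;  x ← (1−ω)·-0.457 + ω·-0.029 = -0.115
  y: GS value = (7 - (2)·-0.115) / (5) = 1.446;  y ← (1−ω)·1.266 + ω·1.446 = 1.410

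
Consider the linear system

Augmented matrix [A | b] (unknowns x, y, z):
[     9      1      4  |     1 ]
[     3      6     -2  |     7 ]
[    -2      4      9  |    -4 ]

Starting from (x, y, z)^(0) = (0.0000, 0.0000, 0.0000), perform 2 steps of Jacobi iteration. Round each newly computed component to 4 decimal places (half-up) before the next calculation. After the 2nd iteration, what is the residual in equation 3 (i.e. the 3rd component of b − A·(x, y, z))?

0.9507

Iteration 1:
  x = (1 - (1)·0.0000 - (4)·0.0000) / (9) = 0.1111
  y = (7 - (3)·0.0000 - (-2)·0.0000) / (6) = 1.1667
  z = (-4 - (-2)·0.0000 - (4)·0.0000) / (9) = -0.4444
Iteration 2:
  x = (1 - (1)·1.1667 - (4)·-0.4444) / (9) = 0.1790
  y = (7 - (3)·0.1111 - (-2)·-0.4444) / (6) = 0.9630
  z = (-4 - (-2)·0.1111 - (4)·1.1667) / (9) = -0.9383
Residual b − A·x = (2.1792, -1.1916, 0.9507)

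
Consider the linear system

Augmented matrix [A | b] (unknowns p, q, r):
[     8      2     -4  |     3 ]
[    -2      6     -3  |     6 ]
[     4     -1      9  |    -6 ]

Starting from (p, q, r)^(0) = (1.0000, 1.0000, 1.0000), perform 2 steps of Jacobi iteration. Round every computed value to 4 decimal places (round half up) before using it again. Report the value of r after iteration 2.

Iteration 1:
  p = (3 - (2)·1.0000 - (-4)·1.0000) / (8) = 0.6250
  q = (6 - (-2)·1.0000 - (-3)·1.0000) / (6) = 1.8333
  r = (-6 - (4)·1.0000 - (-1)·1.0000) / (9) = -1.0000
Iteration 2:
  p = (3 - (2)·1.8333 - (-4)·-1.0000) / (8) = -0.5833
  q = (6 - (-2)·0.6250 - (-3)·-1.0000) / (6) = 0.7083
  r = (-6 - (4)·0.6250 - (-1)·1.8333) / (9) = -0.7407

-0.7407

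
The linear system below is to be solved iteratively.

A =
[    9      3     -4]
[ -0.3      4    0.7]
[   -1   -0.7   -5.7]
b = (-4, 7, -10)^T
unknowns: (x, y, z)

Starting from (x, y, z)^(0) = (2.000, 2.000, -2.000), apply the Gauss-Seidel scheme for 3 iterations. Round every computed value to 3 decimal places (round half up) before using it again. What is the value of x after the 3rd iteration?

Iteration 1:
  x = (-4 - (3)·2.000 - (-4)·-2.000) / (9) = -2.000
  y = (7 - (-0.3)·-2.000 - (0.7)·-2.000) / (4) = 1.950
  z = (-10 - (-1)·-2.000 - (-0.7)·1.950) / (-5.7) = 1.866
Iteration 2:
  x = (-4 - (3)·1.950 - (-4)·1.866) / (9) = -0.265
  y = (7 - (-0.3)·-0.265 - (0.7)·1.866) / (4) = 1.404
  z = (-10 - (-1)·-0.265 - (-0.7)·1.404) / (-5.7) = 1.628
Iteration 3:
  x = (-4 - (3)·1.404 - (-4)·1.628) / (9) = -0.189
  y = (7 - (-0.3)·-0.189 - (0.7)·1.628) / (4) = 1.451
  z = (-10 - (-1)·-0.189 - (-0.7)·1.451) / (-5.7) = 1.609

-0.189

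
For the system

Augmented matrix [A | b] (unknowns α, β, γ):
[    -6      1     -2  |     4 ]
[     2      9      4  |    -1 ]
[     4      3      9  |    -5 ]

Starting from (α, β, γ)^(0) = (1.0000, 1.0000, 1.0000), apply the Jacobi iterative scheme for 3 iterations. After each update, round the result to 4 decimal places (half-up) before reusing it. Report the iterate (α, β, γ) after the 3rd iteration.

(-0.5803, -0.0658, -0.6214)

Iteration 1:
  α = (4 - (1)·1.0000 - (-2)·1.0000) / (-6) = -0.8333
  β = (-1 - (2)·1.0000 - (4)·1.0000) / (9) = -0.7778
  γ = (-5 - (4)·1.0000 - (3)·1.0000) / (9) = -1.3333
Iteration 2:
  α = (4 - (1)·-0.7778 - (-2)·-1.3333) / (-6) = -0.3519
  β = (-1 - (2)·-0.8333 - (4)·-1.3333) / (9) = 0.6666
  γ = (-5 - (4)·-0.8333 - (3)·-0.7778) / (9) = 0.0741
Iteration 3:
  α = (4 - (1)·0.6666 - (-2)·0.0741) / (-6) = -0.5803
  β = (-1 - (2)·-0.3519 - (4)·0.0741) / (9) = -0.0658
  γ = (-5 - (4)·-0.3519 - (3)·0.6666) / (9) = -0.6214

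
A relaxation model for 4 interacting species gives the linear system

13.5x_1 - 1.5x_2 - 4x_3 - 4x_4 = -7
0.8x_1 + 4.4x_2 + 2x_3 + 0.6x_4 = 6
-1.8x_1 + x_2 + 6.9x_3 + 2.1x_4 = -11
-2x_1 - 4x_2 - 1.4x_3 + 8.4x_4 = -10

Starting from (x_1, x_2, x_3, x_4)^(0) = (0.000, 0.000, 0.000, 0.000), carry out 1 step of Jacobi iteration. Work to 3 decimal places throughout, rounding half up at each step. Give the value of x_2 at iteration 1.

1.364

Iteration 1:
  x_1 = (-7 - (-1.5)·0.000 - (-4)·0.000 - (-4)·0.000) / (13.5) = -0.519
  x_2 = (6 - (0.8)·0.000 - (2)·0.000 - (0.6)·0.000) / (4.4) = 1.364
  x_3 = (-11 - (-1.8)·0.000 - (1)·0.000 - (2.1)·0.000) / (6.9) = -1.594
  x_4 = (-10 - (-2)·0.000 - (-4)·0.000 - (-1.4)·0.000) / (8.4) = -1.190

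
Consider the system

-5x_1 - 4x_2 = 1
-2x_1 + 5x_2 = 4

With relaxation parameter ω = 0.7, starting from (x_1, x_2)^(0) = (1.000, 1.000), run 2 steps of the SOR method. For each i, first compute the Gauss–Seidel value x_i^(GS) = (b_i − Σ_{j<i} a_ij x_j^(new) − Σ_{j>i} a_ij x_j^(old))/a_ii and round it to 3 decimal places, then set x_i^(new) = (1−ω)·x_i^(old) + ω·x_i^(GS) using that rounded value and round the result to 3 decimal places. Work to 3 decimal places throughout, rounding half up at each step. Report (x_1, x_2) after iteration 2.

(-0.679, 0.594)

Iteration 1:
  x_1: GS value = (1 - (-4)·1.000) / (-5) = -1.000;  x_1 ← (1−ω)·1.000 + ω·-1.000 = -0.400
  x_2: GS value = (4 - (-2)·-0.400) / (5) = 0.640;  x_2 ← (1−ω)·1.000 + ω·0.640 = 0.748
Iteration 2:
  x_1: GS value = (1 - (-4)·0.748) / (-5) = -0.798;  x_1 ← (1−ω)·-0.400 + ω·-0.798 = -0.679
  x_2: GS value = (4 - (-2)·-0.679) / (5) = 0.528;  x_2 ← (1−ω)·0.748 + ω·0.528 = 0.594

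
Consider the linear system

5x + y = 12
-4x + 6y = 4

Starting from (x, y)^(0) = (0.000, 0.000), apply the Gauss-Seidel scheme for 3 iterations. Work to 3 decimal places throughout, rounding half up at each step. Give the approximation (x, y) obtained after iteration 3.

Iteration 1:
  x = (12 - (1)·0.000) / (5) = 2.400
  y = (4 - (-4)·2.400) / (6) = 2.267
Iteration 2:
  x = (12 - (1)·2.267) / (5) = 1.947
  y = (4 - (-4)·1.947) / (6) = 1.965
Iteration 3:
  x = (12 - (1)·1.965) / (5) = 2.007
  y = (4 - (-4)·2.007) / (6) = 2.005

(2.007, 2.005)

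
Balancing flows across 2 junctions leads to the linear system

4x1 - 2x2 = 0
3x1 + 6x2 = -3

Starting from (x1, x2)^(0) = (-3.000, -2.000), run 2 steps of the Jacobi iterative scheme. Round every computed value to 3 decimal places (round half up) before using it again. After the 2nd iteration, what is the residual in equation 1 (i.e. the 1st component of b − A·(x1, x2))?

-2.000

Iteration 1:
  x1 = (0 - (-2)·-2.000) / (4) = -1.000
  x2 = (-3 - (3)·-3.000) / (6) = 1.000
Iteration 2:
  x1 = (0 - (-2)·1.000) / (4) = 0.500
  x2 = (-3 - (3)·-1.000) / (6) = 0.000
Residual b − A·x = (-2.000, -4.500)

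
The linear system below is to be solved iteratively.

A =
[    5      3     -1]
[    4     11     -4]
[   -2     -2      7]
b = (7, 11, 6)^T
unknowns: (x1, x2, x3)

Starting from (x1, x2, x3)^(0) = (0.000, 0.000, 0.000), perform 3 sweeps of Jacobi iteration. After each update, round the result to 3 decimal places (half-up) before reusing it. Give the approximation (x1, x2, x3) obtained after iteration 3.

Iteration 1:
  x1 = (7 - (3)·0.000 - (-1)·0.000) / (5) = 1.400
  x2 = (11 - (4)·0.000 - (-4)·0.000) / (11) = 1.000
  x3 = (6 - (-2)·0.000 - (-2)·0.000) / (7) = 0.857
Iteration 2:
  x1 = (7 - (3)·1.000 - (-1)·0.857) / (5) = 0.971
  x2 = (11 - (4)·1.400 - (-4)·0.857) / (11) = 0.803
  x3 = (6 - (-2)·1.400 - (-2)·1.000) / (7) = 1.543
Iteration 3:
  x1 = (7 - (3)·0.803 - (-1)·1.543) / (5) = 1.227
  x2 = (11 - (4)·0.971 - (-4)·1.543) / (11) = 1.208
  x3 = (6 - (-2)·0.971 - (-2)·0.803) / (7) = 1.364

(1.227, 1.208, 1.364)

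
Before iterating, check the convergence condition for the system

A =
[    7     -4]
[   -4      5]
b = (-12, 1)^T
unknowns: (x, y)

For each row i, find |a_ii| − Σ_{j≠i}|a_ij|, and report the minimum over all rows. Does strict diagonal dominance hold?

row 1: |7| − (4) = 3
row 2: |5| − (4) = 1
minimum over rows = 1 → strictly diagonally dominant (convergence guaranteed)

1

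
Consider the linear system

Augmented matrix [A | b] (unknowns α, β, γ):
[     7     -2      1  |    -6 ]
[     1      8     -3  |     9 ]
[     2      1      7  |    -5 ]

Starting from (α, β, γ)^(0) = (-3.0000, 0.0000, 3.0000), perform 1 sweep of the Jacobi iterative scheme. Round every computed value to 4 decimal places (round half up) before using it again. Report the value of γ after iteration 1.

0.1429

Iteration 1:
  α = (-6 - (-2)·0.0000 - (1)·3.0000) / (7) = -1.2857
  β = (9 - (1)·-3.0000 - (-3)·3.0000) / (8) = 2.6250
  γ = (-5 - (2)·-3.0000 - (1)·0.0000) / (7) = 0.1429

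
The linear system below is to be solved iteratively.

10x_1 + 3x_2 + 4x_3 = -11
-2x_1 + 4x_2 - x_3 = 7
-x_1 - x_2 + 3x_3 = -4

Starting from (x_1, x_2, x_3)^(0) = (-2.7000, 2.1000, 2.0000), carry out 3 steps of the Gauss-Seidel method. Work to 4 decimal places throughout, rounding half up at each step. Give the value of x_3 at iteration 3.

Iteration 1:
  x_1 = (-11 - (3)·2.1000 - (4)·2.0000) / (10) = -2.5300
  x_2 = (7 - (-2)·-2.5300 - (-1)·2.0000) / (4) = 0.9850
  x_3 = (-4 - (-1)·-2.5300 - (-1)·0.9850) / (3) = -1.8483
Iteration 2:
  x_1 = (-11 - (3)·0.9850 - (4)·-1.8483) / (10) = -0.6562
  x_2 = (7 - (-2)·-0.6562 - (-1)·-1.8483) / (4) = 0.9598
  x_3 = (-4 - (-1)·-0.6562 - (-1)·0.9598) / (3) = -1.2321
Iteration 3:
  x_1 = (-11 - (3)·0.9598 - (4)·-1.2321) / (10) = -0.8951
  x_2 = (7 - (-2)·-0.8951 - (-1)·-1.2321) / (4) = 0.9944
  x_3 = (-4 - (-1)·-0.8951 - (-1)·0.9944) / (3) = -1.3002

-1.3002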